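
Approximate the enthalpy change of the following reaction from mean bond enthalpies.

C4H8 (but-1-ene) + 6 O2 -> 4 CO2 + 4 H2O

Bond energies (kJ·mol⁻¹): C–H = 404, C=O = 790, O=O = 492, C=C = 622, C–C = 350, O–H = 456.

Bonds broken (reactants):
  C–C: 2 × 350 = 700
  C–H: 8 × 404 = 3232
  C=C: 1 × 622 = 622
  O=O: 6 × 492 = 2952
  Σ(broken) = 7506 kJ
Bonds formed (products):
  C=O: 8 × 790 = 6320
  O–H: 8 × 456 = 3648
  Σ(formed) = 9968 kJ
ΔH = Σ(broken) − Σ(formed) = 7506 − 9968 = −2462 kJ

ΔH ≈ −2462 kJ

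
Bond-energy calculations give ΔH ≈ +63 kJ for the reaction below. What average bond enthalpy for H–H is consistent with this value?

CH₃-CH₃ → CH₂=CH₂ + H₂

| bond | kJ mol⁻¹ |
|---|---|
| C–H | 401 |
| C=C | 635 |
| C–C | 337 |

D(H–H) ≈ 441 kJ/mol

Let D be the H–H bond energy.
Σ(broken) = 1×337 + 6×401 = 2743
Σ(formed) = 4×401 + 1×635 + 1×D = 2239 + D
ΔH = Σ(broken) − Σ(formed) = (2743) − (2239 + D) = +504 − D
Setting this equal to +63 kJ gives D = 441 kJ/mol.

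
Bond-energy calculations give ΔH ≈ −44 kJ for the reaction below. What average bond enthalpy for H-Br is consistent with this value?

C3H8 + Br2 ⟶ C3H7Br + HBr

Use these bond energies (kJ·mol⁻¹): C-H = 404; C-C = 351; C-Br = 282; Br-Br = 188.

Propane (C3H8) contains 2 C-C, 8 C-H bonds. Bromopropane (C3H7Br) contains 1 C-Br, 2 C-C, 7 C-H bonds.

D(H-Br) ≈ 354 kJ/mol

Let D be the H-Br bond energy.
Σ(broken) = 1×188 + 2×351 + 8×404 = 4122
Σ(formed) = 1×282 + 2×351 + 7×404 + 1×D = 3812 + D
ΔH = Σ(broken) − Σ(formed) = (4122) − (3812 + D) = +310 − D
Setting this equal to −44 kJ gives D = 354 kJ/mol.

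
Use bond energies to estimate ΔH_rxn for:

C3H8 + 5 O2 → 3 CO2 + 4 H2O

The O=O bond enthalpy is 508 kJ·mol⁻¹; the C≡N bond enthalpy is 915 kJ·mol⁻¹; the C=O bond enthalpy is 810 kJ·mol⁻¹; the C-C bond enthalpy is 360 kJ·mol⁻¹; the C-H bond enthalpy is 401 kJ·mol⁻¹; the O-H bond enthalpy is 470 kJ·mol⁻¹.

Bonds broken (reactants):
  C-C: 2 × 360 = 720
  C-H: 8 × 401 = 3208
  O=O: 5 × 508 = 2540
  Σ(broken) = 6468 kJ
Bonds formed (products):
  C=O: 6 × 810 = 4860
  O-H: 8 × 470 = 3760
  Σ(formed) = 8620 kJ
ΔH = Σ(broken) − Σ(formed) = 6468 − 8620 = −2152 kJ

ΔH ≈ −2152 kJ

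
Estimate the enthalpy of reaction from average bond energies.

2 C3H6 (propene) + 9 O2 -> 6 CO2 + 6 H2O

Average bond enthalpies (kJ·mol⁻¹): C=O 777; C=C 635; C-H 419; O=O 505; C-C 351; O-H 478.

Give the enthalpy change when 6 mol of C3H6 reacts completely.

Bonds broken (reactants):
  C-C: 2 × 351 = 702
  C-H: 12 × 419 = 5028
  C=C: 2 × 635 = 1270
  O=O: 9 × 505 = 4545
  Σ(broken) = 11545 kJ
Bonds formed (products):
  C=O: 12 × 777 = 9324
  O-H: 12 × 478 = 5736
  Σ(formed) = 15060 kJ
ΔH = Σ(broken) − Σ(formed) = 11545 − 15060 = −3515 kJ
For 3× the reaction as written: 3 × (−3515) = −10545 kJ

ΔH = −10545 kJ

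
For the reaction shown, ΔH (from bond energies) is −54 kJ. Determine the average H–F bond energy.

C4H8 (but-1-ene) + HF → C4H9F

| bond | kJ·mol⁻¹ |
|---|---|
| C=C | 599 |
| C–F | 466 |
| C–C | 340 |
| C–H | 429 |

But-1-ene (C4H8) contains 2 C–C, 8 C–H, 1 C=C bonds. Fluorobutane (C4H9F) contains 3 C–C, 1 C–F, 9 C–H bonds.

Let D be the H–F bond energy.
Σ(broken) = 2×340 + 8×429 + 1×599 + 1×D = 4711 + D
Σ(formed) = 3×340 + 1×466 + 9×429 = 5347
ΔH = Σ(broken) − Σ(formed) = (4711 + D) − (5347) = −636 + D
Setting this equal to −54 kJ gives D = 582 kJ/mol.

D(H–F) ≈ 582 kJ/mol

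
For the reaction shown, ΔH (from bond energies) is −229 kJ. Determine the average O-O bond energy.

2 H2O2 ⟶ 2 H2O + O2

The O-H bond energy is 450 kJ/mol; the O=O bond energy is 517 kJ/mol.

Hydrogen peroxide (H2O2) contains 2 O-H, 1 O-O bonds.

Let D be the O-O bond energy.
Σ(broken) = 4×450 + 2×D = 1800 + 2D
Σ(formed) = 4×450 + 1×517 = 2317
ΔH = Σ(broken) − Σ(formed) = (1800 + 2D) − (2317) = −517 + 2D
Setting this equal to −229 kJ gives 2D = 288, so D = 144 kJ/mol.

D(O-O) ≈ 144 kJ/mol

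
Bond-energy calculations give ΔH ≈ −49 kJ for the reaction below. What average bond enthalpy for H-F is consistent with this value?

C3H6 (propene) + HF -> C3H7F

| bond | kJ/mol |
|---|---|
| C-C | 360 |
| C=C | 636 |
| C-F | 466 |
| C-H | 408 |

Let D be the H-F bond energy.
Σ(broken) = 1×360 + 6×408 + 1×636 + 1×D = 3444 + D
Σ(formed) = 2×360 + 1×466 + 7×408 = 4042
ΔH = Σ(broken) − Σ(formed) = (3444 + D) − (4042) = −598 + D
Setting this equal to −49 kJ gives D = 549 kJ/mol.

D(H-F) ≈ 549 kJ/mol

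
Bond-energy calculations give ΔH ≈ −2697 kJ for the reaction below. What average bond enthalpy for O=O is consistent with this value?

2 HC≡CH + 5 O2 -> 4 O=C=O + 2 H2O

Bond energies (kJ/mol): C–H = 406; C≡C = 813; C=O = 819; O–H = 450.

D(O=O) ≈ 481 kJ/mol

Let D be the O=O bond energy.
Σ(broken) = 2×813 + 4×406 + 5×D = 3250 + 5D
Σ(formed) = 8×819 + 4×450 = 8352
ΔH = Σ(broken) − Σ(formed) = (3250 + 5D) − (8352) = −5102 + 5D
Setting this equal to −2697 kJ gives 5D = 2405, so D = 481 kJ/mol.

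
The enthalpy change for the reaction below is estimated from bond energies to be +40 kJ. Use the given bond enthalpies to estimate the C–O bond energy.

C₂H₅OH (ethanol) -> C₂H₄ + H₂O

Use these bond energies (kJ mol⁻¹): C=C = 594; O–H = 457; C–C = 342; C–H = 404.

D(C–O) ≈ 345 kJ/mol

Let D be the C–O bond energy.
Σ(broken) = 1×342 + 5×404 + 1×D + 1×457 = 2819 + D
Σ(formed) = 4×404 + 1×594 + 2×457 = 3124
ΔH = Σ(broken) − Σ(formed) = (2819 + D) − (3124) = −305 + D
Setting this equal to +40 kJ gives D = 345 kJ/mol.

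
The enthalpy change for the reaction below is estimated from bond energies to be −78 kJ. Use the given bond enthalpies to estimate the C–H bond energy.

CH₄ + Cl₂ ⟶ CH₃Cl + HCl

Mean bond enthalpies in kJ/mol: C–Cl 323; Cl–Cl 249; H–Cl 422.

D(C–H) ≈ 418 kJ/mol

Let D be the C–H bond energy.
Σ(broken) = 4×D + 1×249 = 249 + 4D
Σ(formed) = 1×323 + 3×D + 1×422 = 745 + 3D
ΔH = Σ(broken) − Σ(formed) = (249 + 4D) − (745 + 3D) = −496 + D
Setting this equal to −78 kJ gives D = 418 kJ/mol.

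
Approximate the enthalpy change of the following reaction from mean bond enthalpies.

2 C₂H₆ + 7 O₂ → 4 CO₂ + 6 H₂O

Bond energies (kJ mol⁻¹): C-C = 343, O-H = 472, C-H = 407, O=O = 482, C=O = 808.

Bonds broken (reactants):
  C-C: 2 × 343 = 686
  C-H: 12 × 407 = 4884
  O=O: 7 × 482 = 3374
  Σ(broken) = 8944 kJ
Bonds formed (products):
  C=O: 8 × 808 = 6464
  O-H: 12 × 472 = 5664
  Σ(formed) = 12128 kJ
ΔH = Σ(broken) − Σ(formed) = 8944 − 12128 = −3184 kJ

ΔH ≈ −3184 kJ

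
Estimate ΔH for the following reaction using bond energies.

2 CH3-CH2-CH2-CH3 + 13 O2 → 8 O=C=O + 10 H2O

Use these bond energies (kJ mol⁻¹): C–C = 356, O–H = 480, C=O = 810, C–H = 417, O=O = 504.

ΔH ≈ −5532 kJ

Bonds broken (reactants):
  C–C: 6 × 356 = 2136
  C–H: 20 × 417 = 8340
  O=O: 13 × 504 = 6552
  Σ(broken) = 17028 kJ
Bonds formed (products):
  C=O: 16 × 810 = 12960
  O–H: 20 × 480 = 9600
  Σ(formed) = 22560 kJ
ΔH = Σ(broken) − Σ(formed) = 17028 − 22560 = −5532 kJ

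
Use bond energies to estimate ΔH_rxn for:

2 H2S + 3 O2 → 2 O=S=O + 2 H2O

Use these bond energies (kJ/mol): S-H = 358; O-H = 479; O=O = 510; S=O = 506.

ΔH ≈ −978 kJ

Bonds broken (reactants):
  O=O: 3 × 510 = 1530
  S-H: 4 × 358 = 1432
  Σ(broken) = 2962 kJ
Bonds formed (products):
  O-H: 4 × 479 = 1916
  S=O: 4 × 506 = 2024
  Σ(formed) = 3940 kJ
ΔH = Σ(broken) − Σ(formed) = 2962 − 3940 = −978 kJ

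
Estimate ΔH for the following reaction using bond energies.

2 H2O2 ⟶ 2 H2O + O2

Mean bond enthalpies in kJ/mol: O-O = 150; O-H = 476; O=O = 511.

ΔH ≈ −211 kJ

Bonds broken (reactants):
  O-H: 4 × 476 = 1904
  O-O: 2 × 150 = 300
  Σ(broken) = 2204 kJ
Bonds formed (products):
  O-H: 4 × 476 = 1904
  O=O: 1 × 511 = 511
  Σ(formed) = 2415 kJ
ΔH = Σ(broken) − Σ(formed) = 2204 − 2415 = −211 kJ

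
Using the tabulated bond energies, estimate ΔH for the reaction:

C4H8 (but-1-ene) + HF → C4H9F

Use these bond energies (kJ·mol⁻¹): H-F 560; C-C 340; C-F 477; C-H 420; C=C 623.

Bonds broken (reactants):
  C-C: 2 × 340 = 680
  C-H: 8 × 420 = 3360
  C=C: 1 × 623 = 623
  H-F: 1 × 560 = 560
  Σ(broken) = 5223 kJ
Bonds formed (products):
  C-C: 3 × 340 = 1020
  C-F: 1 × 477 = 477
  C-H: 9 × 420 = 3780
  Σ(formed) = 5277 kJ
ΔH = Σ(broken) − Σ(formed) = 5223 − 5277 = −54 kJ

ΔH ≈ −54 kJ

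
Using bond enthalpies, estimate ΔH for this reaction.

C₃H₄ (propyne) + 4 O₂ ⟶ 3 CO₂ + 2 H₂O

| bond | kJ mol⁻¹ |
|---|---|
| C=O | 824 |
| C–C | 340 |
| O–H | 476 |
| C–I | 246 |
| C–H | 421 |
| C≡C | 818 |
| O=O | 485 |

Bonds broken (reactants):
  C≡C: 1 × 818 = 818
  C–C: 1 × 340 = 340
  C–H: 4 × 421 = 1684
  O=O: 4 × 485 = 1940
  Σ(broken) = 4782 kJ
Bonds formed (products):
  C=O: 6 × 824 = 4944
  O–H: 4 × 476 = 1904
  Σ(formed) = 6848 kJ
ΔH = Σ(broken) − Σ(formed) = 4782 − 6848 = −2066 kJ

ΔH ≈ −2066 kJ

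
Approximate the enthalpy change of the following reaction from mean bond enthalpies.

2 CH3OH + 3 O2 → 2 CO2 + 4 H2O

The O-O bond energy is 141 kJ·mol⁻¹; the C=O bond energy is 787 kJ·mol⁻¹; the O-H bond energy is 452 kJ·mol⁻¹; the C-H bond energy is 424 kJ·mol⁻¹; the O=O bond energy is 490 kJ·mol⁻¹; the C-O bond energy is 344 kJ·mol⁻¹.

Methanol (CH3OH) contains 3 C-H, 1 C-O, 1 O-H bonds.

ΔH ≈ −1158 kJ

Bonds broken (reactants):
  C-H: 6 × 424 = 2544
  C-O: 2 × 344 = 688
  O-H: 2 × 452 = 904
  O=O: 3 × 490 = 1470
  Σ(broken) = 5606 kJ
Bonds formed (products):
  C=O: 4 × 787 = 3148
  O-H: 8 × 452 = 3616
  Σ(formed) = 6764 kJ
ΔH = Σ(broken) − Σ(formed) = 5606 − 6764 = −1158 kJ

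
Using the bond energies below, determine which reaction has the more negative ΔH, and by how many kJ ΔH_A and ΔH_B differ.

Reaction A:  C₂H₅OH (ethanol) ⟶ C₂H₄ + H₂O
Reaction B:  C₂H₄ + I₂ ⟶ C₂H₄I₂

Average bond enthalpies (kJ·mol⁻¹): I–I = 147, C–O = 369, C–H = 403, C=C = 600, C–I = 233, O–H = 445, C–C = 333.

Reaction A:
  Bonds broken (reactants):
    C–C: 1 × 333 = 333
    C–H: 5 × 403 = 2015
    C–O: 1 × 369 = 369
    O–H: 1 × 445 = 445
    Σ(broken) = 3162 kJ
  Bonds formed (products):
    C–H: 4 × 403 = 1612
    C=C: 1 × 600 = 600
    O–H: 2 × 445 = 890
    Σ(formed) = 3102 kJ
  ΔH_A = 3162 − 3102 = +60 kJ
Reaction B:
  Bonds broken (reactants):
    C–H: 4 × 403 = 1612
    C=C: 1 × 600 = 600
    I–I: 1 × 147 = 147
    Σ(broken) = 2359 kJ
  Bonds formed (products):
    C–C: 1 × 333 = 333
    C–H: 4 × 403 = 1612
    C–I: 2 × 233 = 466
    Σ(formed) = 2411 kJ
  ΔH_B = 2359 − 2411 = −52 kJ
ΔH_A − ΔH_B = +112 kJ, so reaction B has the more negative ΔH; |ΔH_A − ΔH_B| = 112 kJ.

Reaction B, by 112 kJ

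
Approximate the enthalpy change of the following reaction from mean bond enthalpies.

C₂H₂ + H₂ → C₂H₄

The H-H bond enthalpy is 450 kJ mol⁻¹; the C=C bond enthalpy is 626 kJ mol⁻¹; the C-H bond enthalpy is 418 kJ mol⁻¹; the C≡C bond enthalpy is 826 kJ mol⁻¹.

ΔH ≈ −186 kJ

Bonds broken (reactants):
  C≡C: 1 × 826 = 826
  C-H: 2 × 418 = 836
  H-H: 1 × 450 = 450
  Σ(broken) = 2112 kJ
Bonds formed (products):
  C-H: 4 × 418 = 1672
  C=C: 1 × 626 = 626
  Σ(formed) = 2298 kJ
ΔH = Σ(broken) − Σ(formed) = 2112 − 2298 = −186 kJ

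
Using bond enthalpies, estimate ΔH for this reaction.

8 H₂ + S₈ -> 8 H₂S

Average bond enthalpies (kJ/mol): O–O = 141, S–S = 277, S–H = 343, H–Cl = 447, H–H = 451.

ΔH ≈ +336 kJ

Bonds broken (reactants):
  H–H: 8 × 451 = 3608
  S–S: 8 × 277 = 2216
  Σ(broken) = 5824 kJ
Bonds formed (products):
  S–H: 16 × 343 = 5488
  Σ(formed) = 5488 kJ
ΔH = Σ(broken) − Σ(formed) = 5824 − 5488 = +336 kJ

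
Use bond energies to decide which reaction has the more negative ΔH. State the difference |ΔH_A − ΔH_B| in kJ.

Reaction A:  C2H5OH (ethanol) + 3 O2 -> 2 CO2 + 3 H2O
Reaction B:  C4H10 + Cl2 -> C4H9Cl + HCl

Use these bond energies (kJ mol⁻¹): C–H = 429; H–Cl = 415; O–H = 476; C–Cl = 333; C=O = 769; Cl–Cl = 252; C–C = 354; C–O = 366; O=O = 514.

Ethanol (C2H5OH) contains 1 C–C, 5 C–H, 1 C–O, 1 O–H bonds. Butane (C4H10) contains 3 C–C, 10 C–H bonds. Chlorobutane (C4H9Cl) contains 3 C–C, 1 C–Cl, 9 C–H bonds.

Reaction A:
  Bonds broken (reactants):
    C–C: 1 × 354 = 354
    C–H: 5 × 429 = 2145
    C–O: 1 × 366 = 366
    O–H: 1 × 476 = 476
    O=O: 3 × 514 = 1542
    Σ(broken) = 4883 kJ
  Bonds formed (products):
    C=O: 4 × 769 = 3076
    O–H: 6 × 476 = 2856
    Σ(formed) = 5932 kJ
  ΔH_A = 4883 − 5932 = −1049 kJ
Reaction B:
  Bonds broken (reactants):
    C–C: 3 × 354 = 1062
    C–H: 10 × 429 = 4290
    Cl–Cl: 1 × 252 = 252
    Σ(broken) = 5604 kJ
  Bonds formed (products):
    C–C: 3 × 354 = 1062
    C–Cl: 1 × 333 = 333
    C–H: 9 × 429 = 3861
    H–Cl: 1 × 415 = 415
    Σ(formed) = 5671 kJ
  ΔH_B = 5604 − 5671 = −67 kJ
ΔH_A − ΔH_B = −982 kJ, so reaction A has the more negative ΔH; |ΔH_A − ΔH_B| = 982 kJ.

Reaction A, by 982 kJ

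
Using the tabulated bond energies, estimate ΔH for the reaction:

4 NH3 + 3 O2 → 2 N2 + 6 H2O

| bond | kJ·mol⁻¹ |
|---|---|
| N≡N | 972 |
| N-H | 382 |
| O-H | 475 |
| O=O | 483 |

Bonds broken (reactants):
  N-H: 12 × 382 = 4584
  O=O: 3 × 483 = 1449
  Σ(broken) = 6033 kJ
Bonds formed (products):
  N≡N: 2 × 972 = 1944
  O-H: 12 × 475 = 5700
  Σ(formed) = 7644 kJ
ΔH = Σ(broken) − Σ(formed) = 6033 − 7644 = −1611 kJ

ΔH ≈ −1611 kJ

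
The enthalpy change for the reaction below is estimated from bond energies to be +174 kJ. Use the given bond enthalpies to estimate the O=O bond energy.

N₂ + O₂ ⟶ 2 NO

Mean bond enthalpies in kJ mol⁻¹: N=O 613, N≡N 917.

Let D be the O=O bond energy.
Σ(broken) = 1×917 + 1×D = 917 + D
Σ(formed) = 2×613 = 1226
ΔH = Σ(broken) − Σ(formed) = (917 + D) − (1226) = −309 + D
Setting this equal to +174 kJ gives D = 483 kJ/mol.

D(O=O) ≈ 483 kJ/mol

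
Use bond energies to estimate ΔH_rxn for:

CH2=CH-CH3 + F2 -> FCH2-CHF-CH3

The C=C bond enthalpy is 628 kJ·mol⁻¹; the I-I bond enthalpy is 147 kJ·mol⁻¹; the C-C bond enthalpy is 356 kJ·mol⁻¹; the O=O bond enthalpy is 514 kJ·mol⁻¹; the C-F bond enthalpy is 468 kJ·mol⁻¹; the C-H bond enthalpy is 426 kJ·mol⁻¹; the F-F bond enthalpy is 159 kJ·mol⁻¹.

Bonds broken (reactants):
  C-C: 1 × 356 = 356
  C-H: 6 × 426 = 2556
  C=C: 1 × 628 = 628
  F-F: 1 × 159 = 159
  Σ(broken) = 3699 kJ
Bonds formed (products):
  C-C: 2 × 356 = 712
  C-F: 2 × 468 = 936
  C-H: 6 × 426 = 2556
  Σ(formed) = 4204 kJ
ΔH = Σ(broken) − Σ(formed) = 3699 − 4204 = −505 kJ

ΔH ≈ −505 kJ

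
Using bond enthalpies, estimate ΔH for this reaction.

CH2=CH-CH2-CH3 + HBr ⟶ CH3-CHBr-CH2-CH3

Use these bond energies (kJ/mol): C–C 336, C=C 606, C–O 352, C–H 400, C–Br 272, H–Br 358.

ΔH ≈ −44 kJ

Bonds broken (reactants):
  C–C: 2 × 336 = 672
  C–H: 8 × 400 = 3200
  C=C: 1 × 606 = 606
  H–Br: 1 × 358 = 358
  Σ(broken) = 4836 kJ
Bonds formed (products):
  C–Br: 1 × 272 = 272
  C–C: 3 × 336 = 1008
  C–H: 9 × 400 = 3600
  Σ(formed) = 4880 kJ
ΔH = Σ(broken) − Σ(formed) = 4836 − 4880 = −44 kJ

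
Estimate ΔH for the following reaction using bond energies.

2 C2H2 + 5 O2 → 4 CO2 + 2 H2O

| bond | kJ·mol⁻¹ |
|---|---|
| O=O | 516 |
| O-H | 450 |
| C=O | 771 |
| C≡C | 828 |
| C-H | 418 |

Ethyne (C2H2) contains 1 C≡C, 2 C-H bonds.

Bonds broken (reactants):
  C≡C: 2 × 828 = 1656
  C-H: 4 × 418 = 1672
  O=O: 5 × 516 = 2580
  Σ(broken) = 5908 kJ
Bonds formed (products):
  C=O: 8 × 771 = 6168
  O-H: 4 × 450 = 1800
  Σ(formed) = 7968 kJ
ΔH = Σ(broken) − Σ(formed) = 5908 − 7968 = −2060 kJ

ΔH ≈ −2060 kJ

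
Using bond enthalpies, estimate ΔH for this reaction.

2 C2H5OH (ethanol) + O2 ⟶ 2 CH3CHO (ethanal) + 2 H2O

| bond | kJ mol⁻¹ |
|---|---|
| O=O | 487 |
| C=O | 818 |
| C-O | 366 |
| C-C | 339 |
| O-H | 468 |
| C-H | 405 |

ΔH ≈ −543 kJ

Bonds broken (reactants):
  C-C: 2 × 339 = 678
  C-H: 10 × 405 = 4050
  C-O: 2 × 366 = 732
  O-H: 2 × 468 = 936
  O=O: 1 × 487 = 487
  Σ(broken) = 6883 kJ
Bonds formed (products):
  C-C: 2 × 339 = 678
  C-H: 8 × 405 = 3240
  C=O: 2 × 818 = 1636
  O-H: 4 × 468 = 1872
  Σ(formed) = 7426 kJ
ΔH = Σ(broken) − Σ(formed) = 6883 − 7426 = −543 kJ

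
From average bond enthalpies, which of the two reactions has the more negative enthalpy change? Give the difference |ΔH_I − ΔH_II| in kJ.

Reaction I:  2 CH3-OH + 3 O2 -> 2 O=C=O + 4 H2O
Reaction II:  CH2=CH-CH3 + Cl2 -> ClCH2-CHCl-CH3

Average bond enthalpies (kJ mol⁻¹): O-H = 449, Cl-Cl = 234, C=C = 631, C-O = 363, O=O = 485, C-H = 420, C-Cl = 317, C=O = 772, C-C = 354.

Reaction I, by 958 kJ

Reaction I:
  Bonds broken (reactants):
    C-H: 6 × 420 = 2520
    C-O: 2 × 363 = 726
    O-H: 2 × 449 = 898
    O=O: 3 × 485 = 1455
    Σ(broken) = 5599 kJ
  Bonds formed (products):
    C=O: 4 × 772 = 3088
    O-H: 8 × 449 = 3592
    Σ(formed) = 6680 kJ
  ΔH_I = 5599 − 6680 = −1081 kJ
Reaction II:
  Bonds broken (reactants):
    C-C: 1 × 354 = 354
    C-H: 6 × 420 = 2520
    C=C: 1 × 631 = 631
    Cl-Cl: 1 × 234 = 234
    Σ(broken) = 3739 kJ
  Bonds formed (products):
    C-C: 2 × 354 = 708
    C-Cl: 2 × 317 = 634
    C-H: 6 × 420 = 2520
    Σ(formed) = 3862 kJ
  ΔH_II = 3739 − 3862 = −123 kJ
ΔH_I − ΔH_II = −958 kJ, so reaction I has the more negative ΔH; |ΔH_I − ΔH_II| = 958 kJ.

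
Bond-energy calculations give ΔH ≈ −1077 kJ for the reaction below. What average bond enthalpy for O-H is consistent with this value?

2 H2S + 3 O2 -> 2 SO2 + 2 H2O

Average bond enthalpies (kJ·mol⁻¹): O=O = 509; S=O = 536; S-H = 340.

Let D be the O-H bond energy.
Σ(broken) = 3×509 + 4×340 = 2887
Σ(formed) = 4×D + 4×536 = 2144 + 4D
ΔH = Σ(broken) − Σ(formed) = (2887) − (2144 + 4D) = +743 − 4D
Setting this equal to −1077 kJ gives 4D = 1820, so D = 455 kJ/mol.

D(O-H) ≈ 455 kJ/mol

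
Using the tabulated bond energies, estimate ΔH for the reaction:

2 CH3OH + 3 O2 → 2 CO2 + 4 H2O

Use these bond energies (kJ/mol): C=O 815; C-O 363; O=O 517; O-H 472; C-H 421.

ΔH ≈ −1289 kJ

Bonds broken (reactants):
  C-H: 6 × 421 = 2526
  C-O: 2 × 363 = 726
  O-H: 2 × 472 = 944
  O=O: 3 × 517 = 1551
  Σ(broken) = 5747 kJ
Bonds formed (products):
  C=O: 4 × 815 = 3260
  O-H: 8 × 472 = 3776
  Σ(formed) = 7036 kJ
ΔH = Σ(broken) − Σ(formed) = 5747 − 7036 = −1289 kJ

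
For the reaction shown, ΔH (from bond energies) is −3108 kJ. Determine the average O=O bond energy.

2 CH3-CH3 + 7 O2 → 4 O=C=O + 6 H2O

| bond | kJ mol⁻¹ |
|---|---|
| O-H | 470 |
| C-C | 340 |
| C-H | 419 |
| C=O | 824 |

D(O=O) ≈ 488 kJ/mol

Let D be the O=O bond energy.
Σ(broken) = 2×340 + 12×419 + 7×D = 5708 + 7D
Σ(formed) = 8×824 + 12×470 = 12232
ΔH = Σ(broken) − Σ(formed) = (5708 + 7D) − (12232) = −6524 + 7D
Setting this equal to −3108 kJ gives 7D = 3416, so D = 488 kJ/mol.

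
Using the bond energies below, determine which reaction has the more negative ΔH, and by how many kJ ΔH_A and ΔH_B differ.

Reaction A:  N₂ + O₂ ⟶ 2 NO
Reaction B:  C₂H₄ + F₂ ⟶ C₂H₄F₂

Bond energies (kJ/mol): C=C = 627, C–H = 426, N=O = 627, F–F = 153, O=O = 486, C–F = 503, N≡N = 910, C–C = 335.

Reaction A:
  Bonds broken (reactants):
    N≡N: 1 × 910 = 910
    O=O: 1 × 486 = 486
    Σ(broken) = 1396 kJ
  Bonds formed (products):
    N=O: 2 × 627 = 1254
    Σ(formed) = 1254 kJ
  ΔH_A = 1396 − 1254 = +142 kJ
Reaction B:
  Bonds broken (reactants):
    C–H: 4 × 426 = 1704
    C=C: 1 × 627 = 627
    F–F: 1 × 153 = 153
    Σ(broken) = 2484 kJ
  Bonds formed (products):
    C–C: 1 × 335 = 335
    C–F: 2 × 503 = 1006
    C–H: 4 × 426 = 1704
    Σ(formed) = 3045 kJ
  ΔH_B = 2484 − 3045 = −561 kJ
ΔH_A − ΔH_B = +703 kJ, so reaction B has the more negative ΔH; |ΔH_A − ΔH_B| = 703 kJ.

Reaction B, by 703 kJ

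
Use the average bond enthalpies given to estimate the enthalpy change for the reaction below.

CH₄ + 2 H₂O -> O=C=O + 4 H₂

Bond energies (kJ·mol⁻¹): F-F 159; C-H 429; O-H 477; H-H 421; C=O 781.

ΔH ≈ +378 kJ

Bonds broken (reactants):
  C-H: 4 × 429 = 1716
  O-H: 4 × 477 = 1908
  Σ(broken) = 3624 kJ
Bonds formed (products):
  C=O: 2 × 781 = 1562
  H-H: 4 × 421 = 1684
  Σ(formed) = 3246 kJ
ΔH = Σ(broken) − Σ(formed) = 3624 − 3246 = +378 kJ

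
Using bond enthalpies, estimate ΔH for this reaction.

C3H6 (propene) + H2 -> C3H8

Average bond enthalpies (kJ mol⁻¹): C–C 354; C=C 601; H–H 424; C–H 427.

Bonds broken (reactants):
  C–C: 1 × 354 = 354
  C–H: 6 × 427 = 2562
  C=C: 1 × 601 = 601
  H–H: 1 × 424 = 424
  Σ(broken) = 3941 kJ
Bonds formed (products):
  C–C: 2 × 354 = 708
  C–H: 8 × 427 = 3416
  Σ(formed) = 4124 kJ
ΔH = Σ(broken) − Σ(formed) = 3941 − 4124 = −183 kJ

ΔH ≈ −183 kJ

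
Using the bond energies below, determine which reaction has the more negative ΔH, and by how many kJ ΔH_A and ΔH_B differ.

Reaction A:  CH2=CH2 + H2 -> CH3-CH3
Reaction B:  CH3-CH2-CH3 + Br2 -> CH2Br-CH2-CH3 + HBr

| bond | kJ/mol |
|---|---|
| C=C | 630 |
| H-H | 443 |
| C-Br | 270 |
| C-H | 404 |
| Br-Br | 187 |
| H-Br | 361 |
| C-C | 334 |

Reaction A:
  Bonds broken (reactants):
    C-H: 4 × 404 = 1616
    C=C: 1 × 630 = 630
    H-H: 1 × 443 = 443
    Σ(broken) = 2689 kJ
  Bonds formed (products):
    C-C: 1 × 334 = 334
    C-H: 6 × 404 = 2424
    Σ(formed) = 2758 kJ
  ΔH_A = 2689 − 2758 = −69 kJ
Reaction B:
  Bonds broken (reactants):
    Br-Br: 1 × 187 = 187
    C-C: 2 × 334 = 668
    C-H: 8 × 404 = 3232
    Σ(broken) = 4087 kJ
  Bonds formed (products):
    C-Br: 1 × 270 = 270
    C-C: 2 × 334 = 668
    C-H: 7 × 404 = 2828
    H-Br: 1 × 361 = 361
    Σ(formed) = 4127 kJ
  ΔH_B = 4087 − 4127 = −40 kJ
ΔH_A − ΔH_B = −29 kJ, so reaction A has the more negative ΔH; |ΔH_A − ΔH_B| = 29 kJ.

Reaction A, by 29 kJ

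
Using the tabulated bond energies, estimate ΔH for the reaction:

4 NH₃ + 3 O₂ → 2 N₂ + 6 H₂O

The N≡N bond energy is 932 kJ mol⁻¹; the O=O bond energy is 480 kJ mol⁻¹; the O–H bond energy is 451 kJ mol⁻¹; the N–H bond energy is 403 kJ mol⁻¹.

ΔH ≈ −1000 kJ

Bonds broken (reactants):
  N–H: 12 × 403 = 4836
  O=O: 3 × 480 = 1440
  Σ(broken) = 6276 kJ
Bonds formed (products):
  N≡N: 2 × 932 = 1864
  O–H: 12 × 451 = 5412
  Σ(formed) = 7276 kJ
ΔH = Σ(broken) − Σ(formed) = 6276 − 7276 = −1000 kJ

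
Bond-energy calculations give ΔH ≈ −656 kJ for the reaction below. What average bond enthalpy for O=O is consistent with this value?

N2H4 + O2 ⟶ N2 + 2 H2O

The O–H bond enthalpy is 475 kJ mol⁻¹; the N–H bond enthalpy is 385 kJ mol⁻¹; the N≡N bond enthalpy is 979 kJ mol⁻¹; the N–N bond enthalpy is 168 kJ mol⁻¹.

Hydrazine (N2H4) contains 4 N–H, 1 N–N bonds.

D(O=O) ≈ 515 kJ/mol

Let D be the O=O bond energy.
Σ(broken) = 4×385 + 1×168 + 1×D = 1708 + D
Σ(formed) = 1×979 + 4×475 = 2879
ΔH = Σ(broken) − Σ(formed) = (1708 + D) − (2879) = −1171 + D
Setting this equal to −656 kJ gives D = 515 kJ/mol.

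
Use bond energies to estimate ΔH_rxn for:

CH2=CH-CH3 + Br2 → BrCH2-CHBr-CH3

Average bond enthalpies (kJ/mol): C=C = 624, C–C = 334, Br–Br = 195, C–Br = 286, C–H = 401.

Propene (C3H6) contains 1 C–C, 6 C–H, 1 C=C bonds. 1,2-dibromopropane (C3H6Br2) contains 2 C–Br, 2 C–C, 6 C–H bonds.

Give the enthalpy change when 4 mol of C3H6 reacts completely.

ΔH = −348 kJ

Bonds broken (reactants):
  Br–Br: 1 × 195 = 195
  C–C: 1 × 334 = 334
  C–H: 6 × 401 = 2406
  C=C: 1 × 624 = 624
  Σ(broken) = 3559 kJ
Bonds formed (products):
  C–Br: 2 × 286 = 572
  C–C: 2 × 334 = 668
  C–H: 6 × 401 = 2406
  Σ(formed) = 3646 kJ
ΔH = Σ(broken) − Σ(formed) = 3559 − 3646 = −87 kJ
For 4× the reaction as written: 4 × (−87) = −348 kJ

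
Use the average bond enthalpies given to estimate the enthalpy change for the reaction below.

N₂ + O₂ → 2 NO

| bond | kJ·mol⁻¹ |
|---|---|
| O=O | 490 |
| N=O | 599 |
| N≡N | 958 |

ΔH ≈ +250 kJ

Bonds broken (reactants):
  N≡N: 1 × 958 = 958
  O=O: 1 × 490 = 490
  Σ(broken) = 1448 kJ
Bonds formed (products):
  N=O: 2 × 599 = 1198
  Σ(formed) = 1198 kJ
ΔH = Σ(broken) − Σ(formed) = 1448 − 1198 = +250 kJ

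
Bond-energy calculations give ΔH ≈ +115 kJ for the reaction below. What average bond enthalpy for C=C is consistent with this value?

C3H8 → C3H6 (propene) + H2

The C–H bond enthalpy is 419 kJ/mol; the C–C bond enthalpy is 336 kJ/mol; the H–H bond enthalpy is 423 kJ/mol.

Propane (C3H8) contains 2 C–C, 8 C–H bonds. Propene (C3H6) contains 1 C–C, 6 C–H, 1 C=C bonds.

Let D be the C=C bond energy.
Σ(broken) = 2×336 + 8×419 = 4024
Σ(formed) = 1×336 + 6×419 + 1×D + 1×423 = 3273 + D
ΔH = Σ(broken) − Σ(formed) = (4024) − (3273 + D) = +751 − D
Setting this equal to +115 kJ gives D = 636 kJ/mol.

D(C=C) ≈ 636 kJ/mol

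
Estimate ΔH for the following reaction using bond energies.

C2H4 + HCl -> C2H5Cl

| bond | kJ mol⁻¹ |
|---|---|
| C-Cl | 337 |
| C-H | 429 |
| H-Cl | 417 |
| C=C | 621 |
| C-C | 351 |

Bonds broken (reactants):
  C-H: 4 × 429 = 1716
  C=C: 1 × 621 = 621
  H-Cl: 1 × 417 = 417
  Σ(broken) = 2754 kJ
Bonds formed (products):
  C-C: 1 × 351 = 351
  C-Cl: 1 × 337 = 337
  C-H: 5 × 429 = 2145
  Σ(formed) = 2833 kJ
ΔH = Σ(broken) − Σ(formed) = 2754 − 2833 = −79 kJ

ΔH ≈ −79 kJ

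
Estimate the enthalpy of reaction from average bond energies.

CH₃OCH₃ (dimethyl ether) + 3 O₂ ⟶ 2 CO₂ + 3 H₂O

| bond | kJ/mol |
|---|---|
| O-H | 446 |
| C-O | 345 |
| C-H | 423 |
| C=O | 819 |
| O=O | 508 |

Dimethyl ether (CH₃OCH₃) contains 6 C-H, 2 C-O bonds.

ΔH ≈ −1200 kJ

Bonds broken (reactants):
  C-H: 6 × 423 = 2538
  C-O: 2 × 345 = 690
  O=O: 3 × 508 = 1524
  Σ(broken) = 4752 kJ
Bonds formed (products):
  C=O: 4 × 819 = 3276
  O-H: 6 × 446 = 2676
  Σ(formed) = 5952 kJ
ΔH = Σ(broken) − Σ(formed) = 4752 − 5952 = −1200 kJ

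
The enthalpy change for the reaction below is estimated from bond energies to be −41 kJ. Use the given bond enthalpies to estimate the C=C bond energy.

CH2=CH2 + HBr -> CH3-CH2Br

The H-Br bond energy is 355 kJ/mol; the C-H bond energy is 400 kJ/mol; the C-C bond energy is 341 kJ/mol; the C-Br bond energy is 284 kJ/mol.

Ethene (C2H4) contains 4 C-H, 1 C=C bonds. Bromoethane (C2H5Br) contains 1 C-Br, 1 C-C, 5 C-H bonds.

Let D be the C=C bond energy.
Σ(broken) = 4×400 + 1×D + 1×355 = 1955 + D
Σ(formed) = 1×284 + 1×341 + 5×400 = 2625
ΔH = Σ(broken) − Σ(formed) = (1955 + D) − (2625) = −670 + D
Setting this equal to −41 kJ gives D = 629 kJ/mol.

D(C=C) ≈ 629 kJ/mol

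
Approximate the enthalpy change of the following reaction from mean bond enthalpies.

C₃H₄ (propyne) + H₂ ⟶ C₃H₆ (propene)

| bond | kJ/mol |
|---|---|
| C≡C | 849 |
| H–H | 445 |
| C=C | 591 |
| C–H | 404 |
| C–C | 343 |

Bonds broken (reactants):
  C≡C: 1 × 849 = 849
  C–C: 1 × 343 = 343
  C–H: 4 × 404 = 1616
  H–H: 1 × 445 = 445
  Σ(broken) = 3253 kJ
Bonds formed (products):
  C–C: 1 × 343 = 343
  C–H: 6 × 404 = 2424
  C=C: 1 × 591 = 591
  Σ(formed) = 3358 kJ
ΔH = Σ(broken) − Σ(formed) = 3253 − 3358 = −105 kJ

ΔH ≈ −105 kJ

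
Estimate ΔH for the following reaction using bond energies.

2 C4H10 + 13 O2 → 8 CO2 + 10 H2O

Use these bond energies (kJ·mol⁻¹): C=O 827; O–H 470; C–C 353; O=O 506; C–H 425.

Bonds broken (reactants):
  C–C: 6 × 353 = 2118
  C–H: 20 × 425 = 8500
  O=O: 13 × 506 = 6578
  Σ(broken) = 17196 kJ
Bonds formed (products):
  C=O: 16 × 827 = 13232
  O–H: 20 × 470 = 9400
  Σ(formed) = 22632 kJ
ΔH = Σ(broken) − Σ(formed) = 17196 − 22632 = −5436 kJ

ΔH ≈ −5436 kJ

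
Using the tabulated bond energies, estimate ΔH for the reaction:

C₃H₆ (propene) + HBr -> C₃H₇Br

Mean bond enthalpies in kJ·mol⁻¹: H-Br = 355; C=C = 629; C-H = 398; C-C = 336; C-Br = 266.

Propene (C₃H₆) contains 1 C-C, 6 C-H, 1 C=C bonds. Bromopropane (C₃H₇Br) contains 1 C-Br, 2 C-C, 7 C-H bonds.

Bonds broken (reactants):
  C-C: 1 × 336 = 336
  C-H: 6 × 398 = 2388
  C=C: 1 × 629 = 629
  H-Br: 1 × 355 = 355
  Σ(broken) = 3708 kJ
Bonds formed (products):
  C-Br: 1 × 266 = 266
  C-C: 2 × 336 = 672
  C-H: 7 × 398 = 2786
  Σ(formed) = 3724 kJ
ΔH = Σ(broken) − Σ(formed) = 3708 − 3724 = −16 kJ

ΔH ≈ −16 kJ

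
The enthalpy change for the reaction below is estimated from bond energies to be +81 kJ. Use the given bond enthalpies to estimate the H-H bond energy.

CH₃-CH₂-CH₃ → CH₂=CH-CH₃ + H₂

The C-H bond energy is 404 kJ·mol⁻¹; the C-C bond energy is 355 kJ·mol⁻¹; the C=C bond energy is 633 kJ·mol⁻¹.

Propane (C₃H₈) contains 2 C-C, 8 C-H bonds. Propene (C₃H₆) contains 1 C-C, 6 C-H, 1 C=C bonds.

Let D be the H-H bond energy.
Σ(broken) = 2×355 + 8×404 = 3942
Σ(formed) = 1×355 + 6×404 + 1×633 + 1×D = 3412 + D
ΔH = Σ(broken) − Σ(formed) = (3942) − (3412 + D) = +530 − D
Setting this equal to +81 kJ gives D = 449 kJ/mol.

D(H-H) ≈ 449 kJ/mol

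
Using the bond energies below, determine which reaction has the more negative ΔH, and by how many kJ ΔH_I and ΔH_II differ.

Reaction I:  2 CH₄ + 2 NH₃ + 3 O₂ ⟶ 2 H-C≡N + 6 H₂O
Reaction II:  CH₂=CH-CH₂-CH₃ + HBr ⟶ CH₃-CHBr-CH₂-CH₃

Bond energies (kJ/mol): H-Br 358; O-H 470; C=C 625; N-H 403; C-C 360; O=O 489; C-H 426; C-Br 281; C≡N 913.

Reaction I:
  Bonds broken (reactants):
    C-H: 8 × 426 = 3408
    N-H: 6 × 403 = 2418
    O=O: 3 × 489 = 1467
    Σ(broken) = 7293 kJ
  Bonds formed (products):
    C≡N: 2 × 913 = 1826
    C-H: 2 × 426 = 852
    O-H: 12 × 470 = 5640
    Σ(formed) = 8318 kJ
  ΔH_I = 7293 − 8318 = −1025 kJ
Reaction II:
  Bonds broken (reactants):
    C-C: 2 × 360 = 720
    C-H: 8 × 426 = 3408
    C=C: 1 × 625 = 625
    H-Br: 1 × 358 = 358
    Σ(broken) = 5111 kJ
  Bonds formed (products):
    C-Br: 1 × 281 = 281
    C-C: 3 × 360 = 1080
    C-H: 9 × 426 = 3834
    Σ(formed) = 5195 kJ
  ΔH_II = 5111 − 5195 = −84 kJ
ΔH_I − ΔH_II = −941 kJ, so reaction I has the more negative ΔH; |ΔH_I − ΔH_II| = 941 kJ.

Reaction I, by 941 kJ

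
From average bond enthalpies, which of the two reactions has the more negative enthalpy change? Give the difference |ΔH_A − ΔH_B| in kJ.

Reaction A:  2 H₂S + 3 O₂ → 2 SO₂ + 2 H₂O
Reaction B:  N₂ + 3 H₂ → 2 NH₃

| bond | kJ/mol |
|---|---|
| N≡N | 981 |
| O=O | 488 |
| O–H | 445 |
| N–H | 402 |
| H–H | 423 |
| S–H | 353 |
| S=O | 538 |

Reaction A:
  Bonds broken (reactants):
    O=O: 3 × 488 = 1464
    S–H: 4 × 353 = 1412
    Σ(broken) = 2876 kJ
  Bonds formed (products):
    O–H: 4 × 445 = 1780
    S=O: 4 × 538 = 2152
    Σ(formed) = 3932 kJ
  ΔH_A = 2876 − 3932 = −1056 kJ
Reaction B:
  Bonds broken (reactants):
    H–H: 3 × 423 = 1269
    N≡N: 1 × 981 = 981
    Σ(broken) = 2250 kJ
  Bonds formed (products):
    N–H: 6 × 402 = 2412
    Σ(formed) = 2412 kJ
  ΔH_B = 2250 − 2412 = −162 kJ
ΔH_A − ΔH_B = −894 kJ, so reaction A has the more negative ΔH; |ΔH_A − ΔH_B| = 894 kJ.

Reaction A, by 894 kJ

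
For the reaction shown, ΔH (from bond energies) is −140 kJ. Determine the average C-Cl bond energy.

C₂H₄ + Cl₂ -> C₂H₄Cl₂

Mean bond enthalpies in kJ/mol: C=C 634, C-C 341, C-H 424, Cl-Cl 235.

Let D be the C-Cl bond energy.
Σ(broken) = 4×424 + 1×634 + 1×235 = 2565
Σ(formed) = 1×341 + 2×D + 4×424 = 2037 + 2D
ΔH = Σ(broken) − Σ(formed) = (2565) − (2037 + 2D) = +528 − 2D
Setting this equal to −140 kJ gives 2D = 668, so D = 334 kJ/mol.

D(C-Cl) ≈ 334 kJ/mol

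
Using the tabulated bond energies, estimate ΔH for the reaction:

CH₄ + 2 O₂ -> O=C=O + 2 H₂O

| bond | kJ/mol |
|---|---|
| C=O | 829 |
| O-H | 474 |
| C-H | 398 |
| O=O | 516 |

ΔH ≈ −930 kJ

Bonds broken (reactants):
  C-H: 4 × 398 = 1592
  O=O: 2 × 516 = 1032
  Σ(broken) = 2624 kJ
Bonds formed (products):
  C=O: 2 × 829 = 1658
  O-H: 4 × 474 = 1896
  Σ(formed) = 3554 kJ
ΔH = Σ(broken) − Σ(formed) = 2624 − 3554 = −930 kJ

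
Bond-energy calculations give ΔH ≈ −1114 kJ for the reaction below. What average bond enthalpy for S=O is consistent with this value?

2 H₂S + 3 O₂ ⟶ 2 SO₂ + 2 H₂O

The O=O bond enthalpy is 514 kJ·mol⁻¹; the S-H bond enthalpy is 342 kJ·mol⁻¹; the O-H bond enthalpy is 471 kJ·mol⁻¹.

Let D be the S=O bond energy.
Σ(broken) = 3×514 + 4×342 = 2910
Σ(formed) = 4×471 + 4×D = 1884 + 4D
ΔH = Σ(broken) − Σ(formed) = (2910) − (1884 + 4D) = +1026 − 4D
Setting this equal to −1114 kJ gives 4D = 2140, so D = 535 kJ/mol.

D(S=O) ≈ 535 kJ/mol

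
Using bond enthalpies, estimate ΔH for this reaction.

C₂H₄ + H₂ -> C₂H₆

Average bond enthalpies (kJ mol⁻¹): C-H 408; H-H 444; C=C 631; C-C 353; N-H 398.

ΔH ≈ −94 kJ

Bonds broken (reactants):
  C-H: 4 × 408 = 1632
  C=C: 1 × 631 = 631
  H-H: 1 × 444 = 444
  Σ(broken) = 2707 kJ
Bonds formed (products):
  C-C: 1 × 353 = 353
  C-H: 6 × 408 = 2448
  Σ(formed) = 2801 kJ
ΔH = Σ(broken) − Σ(formed) = 2707 − 2801 = −94 kJ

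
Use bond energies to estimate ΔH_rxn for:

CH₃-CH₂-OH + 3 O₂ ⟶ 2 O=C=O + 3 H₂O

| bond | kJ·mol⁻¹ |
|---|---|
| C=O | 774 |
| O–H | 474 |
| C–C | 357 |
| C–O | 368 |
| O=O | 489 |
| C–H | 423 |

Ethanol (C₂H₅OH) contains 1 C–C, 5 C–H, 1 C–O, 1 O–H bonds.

ΔH ≈ −1159 kJ

Bonds broken (reactants):
  C–C: 1 × 357 = 357
  C–H: 5 × 423 = 2115
  C–O: 1 × 368 = 368
  O–H: 1 × 474 = 474
  O=O: 3 × 489 = 1467
  Σ(broken) = 4781 kJ
Bonds formed (products):
  C=O: 4 × 774 = 3096
  O–H: 6 × 474 = 2844
  Σ(formed) = 5940 kJ
ΔH = Σ(broken) − Σ(formed) = 4781 − 5940 = −1159 kJ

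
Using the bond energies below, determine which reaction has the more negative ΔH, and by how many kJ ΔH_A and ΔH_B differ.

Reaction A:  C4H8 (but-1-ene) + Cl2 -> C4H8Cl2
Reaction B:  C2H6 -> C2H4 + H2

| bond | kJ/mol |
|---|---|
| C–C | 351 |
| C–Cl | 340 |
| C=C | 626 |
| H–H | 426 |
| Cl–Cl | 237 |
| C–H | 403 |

Reaction A:
  Bonds broken (reactants):
    C–C: 2 × 351 = 702
    C–H: 8 × 403 = 3224
    C=C: 1 × 626 = 626
    Cl–Cl: 1 × 237 = 237
    Σ(broken) = 4789 kJ
  Bonds formed (products):
    C–C: 3 × 351 = 1053
    C–Cl: 2 × 340 = 680
    C–H: 8 × 403 = 3224
    Σ(formed) = 4957 kJ
  ΔH_A = 4789 − 4957 = −168 kJ
Reaction B:
  Bonds broken (reactants):
    C–C: 1 × 351 = 351
    C–H: 6 × 403 = 2418
    Σ(broken) = 2769 kJ
  Bonds formed (products):
    C–H: 4 × 403 = 1612
    C=C: 1 × 626 = 626
    H–H: 1 × 426 = 426
    Σ(formed) = 2664 kJ
  ΔH_B = 2769 − 2664 = +105 kJ
ΔH_A − ΔH_B = −273 kJ, so reaction A has the more negative ΔH; |ΔH_A − ΔH_B| = 273 kJ.

Reaction A, by 273 kJ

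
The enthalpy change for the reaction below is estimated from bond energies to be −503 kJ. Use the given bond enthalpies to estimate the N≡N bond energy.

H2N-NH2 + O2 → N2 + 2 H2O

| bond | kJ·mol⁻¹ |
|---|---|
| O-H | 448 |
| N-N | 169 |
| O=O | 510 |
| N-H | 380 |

D(N≡N) ≈ 910 kJ/mol

Let D be the N≡N bond energy.
Σ(broken) = 4×380 + 1×169 + 1×510 = 2199
Σ(formed) = 1×D + 4×448 = 1792 + D
ΔH = Σ(broken) − Σ(formed) = (2199) − (1792 + D) = +407 − D
Setting this equal to −503 kJ gives D = 910 kJ/mol.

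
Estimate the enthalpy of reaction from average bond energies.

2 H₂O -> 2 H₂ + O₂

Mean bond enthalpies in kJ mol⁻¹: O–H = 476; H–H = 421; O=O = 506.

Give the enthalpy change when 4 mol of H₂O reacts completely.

ΔH = +1112 kJ

Bonds broken (reactants):
  O–H: 4 × 476 = 1904
  Σ(broken) = 1904 kJ
Bonds formed (products):
  H–H: 2 × 421 = 842
  O=O: 1 × 506 = 506
  Σ(formed) = 1348 kJ
ΔH = Σ(broken) − Σ(formed) = 1904 − 1348 = +556 kJ
For 2× the reaction as written: 2 × (+556) = +1112 kJ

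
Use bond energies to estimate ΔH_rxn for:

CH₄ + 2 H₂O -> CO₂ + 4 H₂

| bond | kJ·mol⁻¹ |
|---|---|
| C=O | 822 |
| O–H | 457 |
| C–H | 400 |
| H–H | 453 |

ΔH ≈ −28 kJ

Bonds broken (reactants):
  C–H: 4 × 400 = 1600
  O–H: 4 × 457 = 1828
  Σ(broken) = 3428 kJ
Bonds formed (products):
  C=O: 2 × 822 = 1644
  H–H: 4 × 453 = 1812
  Σ(formed) = 3456 kJ
ΔH = Σ(broken) − Σ(formed) = 3428 − 3456 = −28 kJ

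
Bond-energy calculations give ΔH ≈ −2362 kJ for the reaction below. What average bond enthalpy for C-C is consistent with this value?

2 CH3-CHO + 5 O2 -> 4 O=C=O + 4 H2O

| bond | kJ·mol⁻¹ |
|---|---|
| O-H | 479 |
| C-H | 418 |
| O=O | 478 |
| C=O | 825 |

D(C-C) ≈ 343 kJ/mol

Let D be the C-C bond energy.
Σ(broken) = 2×D + 8×418 + 2×825 + 5×478 = 7384 + 2D
Σ(formed) = 8×825 + 8×479 = 10432
ΔH = Σ(broken) − Σ(formed) = (7384 + 2D) − (10432) = −3048 + 2D
Setting this equal to −2362 kJ gives 2D = 686, so D = 343 kJ/mol.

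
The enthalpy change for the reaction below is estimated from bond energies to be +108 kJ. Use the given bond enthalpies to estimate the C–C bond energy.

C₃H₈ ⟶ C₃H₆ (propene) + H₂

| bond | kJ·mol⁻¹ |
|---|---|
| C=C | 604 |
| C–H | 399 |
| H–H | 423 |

Let D be the C–C bond energy.
Σ(broken) = 2×D + 8×399 = 3192 + 2D
Σ(formed) = 1×D + 6×399 + 1×604 + 1×423 = 3421 + D
ΔH = Σ(broken) − Σ(formed) = (3192 + 2D) − (3421 + D) = −229 + D
Setting this equal to +108 kJ gives D = 337 kJ/mol.

D(C–C) ≈ 337 kJ/mol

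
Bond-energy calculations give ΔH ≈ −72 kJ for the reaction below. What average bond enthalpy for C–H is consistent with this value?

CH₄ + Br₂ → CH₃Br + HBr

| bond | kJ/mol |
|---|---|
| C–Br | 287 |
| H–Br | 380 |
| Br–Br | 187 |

Let D be the C–H bond energy.
Σ(broken) = 1×187 + 4×D = 187 + 4D
Σ(formed) = 1×287 + 3×D + 1×380 = 667 + 3D
ΔH = Σ(broken) − Σ(formed) = (187 + 4D) − (667 + 3D) = −480 + D
Setting this equal to −72 kJ gives D = 408 kJ/mol.

D(C–H) ≈ 408 kJ/mol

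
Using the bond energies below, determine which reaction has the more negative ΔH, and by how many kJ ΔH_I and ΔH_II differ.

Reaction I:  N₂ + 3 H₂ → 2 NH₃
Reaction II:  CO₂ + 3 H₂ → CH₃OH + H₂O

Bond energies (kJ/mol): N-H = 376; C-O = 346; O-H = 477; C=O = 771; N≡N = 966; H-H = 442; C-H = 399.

Reaction II, by 142 kJ

Reaction I:
  Bonds broken (reactants):
    H-H: 3 × 442 = 1326
    N≡N: 1 × 966 = 966
    Σ(broken) = 2292 kJ
  Bonds formed (products):
    N-H: 6 × 376 = 2256
    Σ(formed) = 2256 kJ
  ΔH_I = 2292 − 2256 = +36 kJ
Reaction II:
  Bonds broken (reactants):
    C=O: 2 × 771 = 1542
    H-H: 3 × 442 = 1326
    Σ(broken) = 2868 kJ
  Bonds formed (products):
    C-H: 3 × 399 = 1197
    C-O: 1 × 346 = 346
    O-H: 3 × 477 = 1431
    Σ(formed) = 2974 kJ
  ΔH_II = 2868 − 2974 = −106 kJ
ΔH_I − ΔH_II = +142 kJ, so reaction II has the more negative ΔH; |ΔH_I − ΔH_II| = 142 kJ.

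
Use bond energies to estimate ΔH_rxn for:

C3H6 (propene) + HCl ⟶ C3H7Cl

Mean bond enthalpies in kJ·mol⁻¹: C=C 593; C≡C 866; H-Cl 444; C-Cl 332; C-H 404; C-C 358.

Bonds broken (reactants):
  C-C: 1 × 358 = 358
  C-H: 6 × 404 = 2424
  C=C: 1 × 593 = 593
  H-Cl: 1 × 444 = 444
  Σ(broken) = 3819 kJ
Bonds formed (products):
  C-C: 2 × 358 = 716
  C-Cl: 1 × 332 = 332
  C-H: 7 × 404 = 2828
  Σ(formed) = 3876 kJ
ΔH = Σ(broken) − Σ(formed) = 3819 − 3876 = −57 kJ

ΔH ≈ −57 kJ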